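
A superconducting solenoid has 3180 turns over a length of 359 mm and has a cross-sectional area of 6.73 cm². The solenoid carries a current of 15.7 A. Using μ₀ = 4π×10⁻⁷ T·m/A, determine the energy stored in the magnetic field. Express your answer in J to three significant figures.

A = 6.73 cm² = 6.730×10^-4 m².
L = μ₀N²A/ℓ = (4π×10⁻⁷)(3180)²(6.730×10^-4)/(0.359) = 2.382×10^-2 H.
U = ½LI² = ½(2.382×10^-2)(15.7)² = 2.936 J.

U ≈ 2.94 J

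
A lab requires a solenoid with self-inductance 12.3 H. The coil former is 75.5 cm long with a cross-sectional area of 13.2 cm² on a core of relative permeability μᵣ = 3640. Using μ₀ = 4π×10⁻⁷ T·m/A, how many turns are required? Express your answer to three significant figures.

N ≈ 1240 turns

A = 13.2 cm² = 1.320×10^-3 m².
From L = μ₀μᵣN²A/ℓ, N = √(Lℓ / (μ₀μᵣA)).
N = √[(12.3)(0.755) / ((4π×10⁻⁷)(3640)×1.320×10^-3)] = √(1.538×10^6) ≈ 1240.2.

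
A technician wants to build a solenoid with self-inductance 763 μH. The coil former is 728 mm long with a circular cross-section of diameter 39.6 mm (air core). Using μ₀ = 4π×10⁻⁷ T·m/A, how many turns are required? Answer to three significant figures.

N ≈ 599 turns

A = π(d/2)² = π(1.980×10^-2 m)² = 1.232×10^-3 m².
From L = μ₀N²A/ℓ, N = √(Lℓ / (μ₀A)).
N = √[(7.630×10^-4)(0.728) / ((4π×10⁻⁷)×1.232×10^-3)] = √(3.589×10^5) ≈ 599.1.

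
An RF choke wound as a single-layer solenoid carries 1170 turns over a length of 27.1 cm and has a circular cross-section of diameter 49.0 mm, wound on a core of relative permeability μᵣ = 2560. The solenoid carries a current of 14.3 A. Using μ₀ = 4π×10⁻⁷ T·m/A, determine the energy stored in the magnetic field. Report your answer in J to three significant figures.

A = π(d/2)² = π(2.450×10^-2 m)² = 1.886×10^-3 m².
L = μ₀μᵣN²A/ℓ = (4π×10⁻⁷)(2560)(1170)²(1.886×10^-3)/(0.271) = 30.64 H.
U = ½LI² = ½(30.64)(14.3)² = 3.133×10^3 J.

U ≈ 3130 J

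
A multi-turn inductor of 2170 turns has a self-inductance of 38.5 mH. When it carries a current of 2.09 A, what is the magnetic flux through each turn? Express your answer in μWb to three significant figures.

Φ_B ≈ 37.1 μWb

From L = NΦ_B/I, the flux per turn is Φ_B = LI/N.
Φ_B = (3.850×10^-2 H)(2.09 A)/2170 = 3.708×10^-5 Wb.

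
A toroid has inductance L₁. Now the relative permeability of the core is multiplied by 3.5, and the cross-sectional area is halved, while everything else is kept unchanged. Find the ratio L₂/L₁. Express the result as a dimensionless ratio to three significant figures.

L₂/L₁ = 1.75

For a toroid, L ∝ μᵣN²A/R.
L₂/L₁ = (3.5) × (0.5) = 1.75.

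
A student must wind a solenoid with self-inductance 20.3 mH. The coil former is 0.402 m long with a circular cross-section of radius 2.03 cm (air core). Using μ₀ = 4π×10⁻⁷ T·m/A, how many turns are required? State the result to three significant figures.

A = πr² = π(2.030×10^-2 m)² = 1.2946×10^-3 m².
From L = μ₀N²A/ℓ, N = √(Lℓ / (μ₀A)).
N = √[(2.030×10^-2)(0.402) / ((4π×10⁻⁷)×1.2946×10^-3)] = √(5.016×10^6) ≈ 2239.7.

N ≈ 2240 turns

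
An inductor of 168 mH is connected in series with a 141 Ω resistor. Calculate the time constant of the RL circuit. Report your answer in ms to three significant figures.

τ ≈ 1.19 ms

τ = L/R = (0.168 H)/(141 Ω) = 1.191×10^-3 s.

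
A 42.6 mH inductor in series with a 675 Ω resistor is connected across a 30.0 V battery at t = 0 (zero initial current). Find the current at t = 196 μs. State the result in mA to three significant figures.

I ≈ 42.5 mA

τ = L/R = 4.260×10^-2/675 = 6.311×10^-5 s; final current I_∞ = ε/R = 30.0/675 = 4.444×10^-2 A.
I(t) = I_∞(1 − e^(−t/τ)) with t/τ = 3.106.
I = (4.444×10^-2)(1 − e^(−3.106)) = 4.245×10^-2 A.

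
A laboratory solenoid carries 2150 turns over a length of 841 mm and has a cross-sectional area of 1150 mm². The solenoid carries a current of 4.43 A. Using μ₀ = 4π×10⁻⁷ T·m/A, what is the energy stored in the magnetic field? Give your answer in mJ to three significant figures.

A = 1150 mm² = 1.150×10^-3 m².
L = μ₀N²A/ℓ = (4π×10⁻⁷)(2150)²(1.150×10^-3)/(0.841) = 7.943×10^-3 H.
U = ½LI² = ½(7.943×10^-3)(4.43)² = 7.794×10^-2 J.

U ≈ 77.9 mJ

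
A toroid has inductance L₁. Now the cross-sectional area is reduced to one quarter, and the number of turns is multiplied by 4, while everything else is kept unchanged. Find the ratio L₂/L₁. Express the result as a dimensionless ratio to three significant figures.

For a toroid, L ∝ μᵣN²A/R.
L₂/L₁ = (0.25) × (4)^2 = 4.00.

L₂/L₁ = 4.00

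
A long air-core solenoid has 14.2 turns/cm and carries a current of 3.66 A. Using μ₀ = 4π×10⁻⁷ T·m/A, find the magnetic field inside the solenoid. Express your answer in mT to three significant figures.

B ≈ 6.53 mT

Inside a long solenoid, B = μ₀nI.
B = (4π×10⁻⁷)(1.420×10^3 m⁻¹)(3.66 A) = 6.531×10^-3 T.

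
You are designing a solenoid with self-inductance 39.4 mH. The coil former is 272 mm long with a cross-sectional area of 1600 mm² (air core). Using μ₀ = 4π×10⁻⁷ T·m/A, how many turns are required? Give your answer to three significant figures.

N ≈ 2310 turns

A = 1600 mm² = 1.600×10^-3 m².
From L = μ₀N²A/ℓ, N = √(Lℓ / (μ₀A)).
N = √[(3.940×10^-2)(0.272) / ((4π×10⁻⁷)×1.600×10^-3)] = √(5.330×10^6) ≈ 2308.7.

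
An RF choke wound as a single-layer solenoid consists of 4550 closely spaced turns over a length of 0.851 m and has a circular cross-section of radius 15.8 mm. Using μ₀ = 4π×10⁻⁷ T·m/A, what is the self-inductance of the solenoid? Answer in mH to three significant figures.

L ≈ 24.0 mH

A = πr² = π(1.580×10^-2 m)² = 7.843×10^-4 m².
For a long solenoid, L = μ₀N²A/ℓ.
L = (4π×10⁻⁷)(4550)²(7.843×10^-4)/(0.851 m) = 2.398×10^-2 H.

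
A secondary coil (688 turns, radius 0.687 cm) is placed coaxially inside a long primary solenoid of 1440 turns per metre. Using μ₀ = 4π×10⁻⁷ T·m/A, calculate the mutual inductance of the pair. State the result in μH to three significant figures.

The outer solenoid produces a uniform field B₁ = μ₀n₁I₁ across the inner coil,
so the flux linkage is N₂Φ = N₂B₁A₂ = μ₀n₁N₂A₂·I₁, giving M = μ₀n₁N₂A₂.
A₂ = πr² = π(6.870×10^-3 m)² = 1.483×10^-4 m².
M = (4π×10⁻⁷)(1440)(688)(1.483×10^-4) = 1.846×10^-4 H.

M ≈ 185 μH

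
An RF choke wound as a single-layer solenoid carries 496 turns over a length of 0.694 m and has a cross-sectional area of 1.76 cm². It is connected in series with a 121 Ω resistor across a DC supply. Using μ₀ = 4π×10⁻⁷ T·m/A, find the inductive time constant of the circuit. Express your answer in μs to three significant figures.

τ ≈ 0.648 μs

A = 1.76 cm² = 1.760×10^-4 m².
L = μ₀N²A/ℓ = (4π×10⁻⁷)(496)²(1.760×10^-4)/(0.694) = 7.840×10^-5 H.
τ = L/R = (7.840×10^-5)/(121) = 6.479×10^-7 s.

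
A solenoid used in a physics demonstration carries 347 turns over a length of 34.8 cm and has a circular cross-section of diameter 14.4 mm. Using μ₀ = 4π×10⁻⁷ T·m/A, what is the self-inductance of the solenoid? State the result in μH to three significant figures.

A = π(d/2)² = π(7.200×10^-3 m)² = 1.629×10^-4 m².
For a long solenoid, L = μ₀N²A/ℓ.
L = (4π×10⁻⁷)(347)²(1.629×10^-4)/(0.348 m) = 7.081×10^-5 H.

L ≈ 70.8 μH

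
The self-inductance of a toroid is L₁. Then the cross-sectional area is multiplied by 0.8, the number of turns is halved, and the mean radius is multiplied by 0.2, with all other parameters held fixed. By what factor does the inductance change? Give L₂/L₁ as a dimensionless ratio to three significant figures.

L₂/L₁ = 1.00

For a toroid, L ∝ μᵣN²A/R.
L₂/L₁ = (0.8) × (0.5)^2 × (0.2)^-1 = 1.00.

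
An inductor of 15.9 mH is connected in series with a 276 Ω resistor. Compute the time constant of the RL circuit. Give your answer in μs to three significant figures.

τ ≈ 57.6 μs

τ = L/R = (1.590×10^-2 H)/(276 Ω) = 5.761×10^-5 s.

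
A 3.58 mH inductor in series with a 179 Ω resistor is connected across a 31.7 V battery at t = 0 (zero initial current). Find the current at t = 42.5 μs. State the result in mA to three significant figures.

I ≈ 156 mA

τ = L/R = 3.580×10^-3/179 = 2.000×10^-5 s; final current I_∞ = ε/R = 31.7/179 = 0.1771 A.
I(t) = I_∞(1 − e^(−t/τ)) with t/τ = 2.125.
I = (0.1771)(1 − e^(−2.125)) = 0.1559 A.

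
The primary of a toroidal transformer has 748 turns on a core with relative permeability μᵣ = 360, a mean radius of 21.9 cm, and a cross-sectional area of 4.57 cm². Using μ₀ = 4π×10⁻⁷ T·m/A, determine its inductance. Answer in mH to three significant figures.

For a thin toroid, L = μ₀μᵣN²A/(2πR).
L = (4π×10⁻⁷)(360)(748)²(4.570×10^-4) / (2π×0.219 m) = 8.406×10^-2 H.

L ≈ 84.1 mH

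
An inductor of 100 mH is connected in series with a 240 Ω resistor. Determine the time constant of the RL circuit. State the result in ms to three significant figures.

τ = L/R = (0.1 H)/(240 Ω) = 4.167×10^-4 s.

τ ≈ 0.417 ms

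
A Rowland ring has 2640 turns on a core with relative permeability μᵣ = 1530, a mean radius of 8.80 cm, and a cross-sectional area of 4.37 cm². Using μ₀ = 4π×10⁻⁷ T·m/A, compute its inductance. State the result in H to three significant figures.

L ≈ 10.6 H

For a thin toroid, L = μ₀μᵣN²A/(2πR).
L = (4π×10⁻⁷)(1530)(2640)²(4.370×10^-4) / (2π×8.800×10^-2 m) = 10.59 H.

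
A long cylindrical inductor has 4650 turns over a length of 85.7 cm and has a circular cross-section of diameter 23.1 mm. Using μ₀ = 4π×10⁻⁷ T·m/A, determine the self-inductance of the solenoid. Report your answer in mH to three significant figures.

A = π(d/2)² = π(1.155×10^-2 m)² = 4.191×10^-4 m².
For a long solenoid, L = μ₀N²A/ℓ.
L = (4π×10⁻⁷)(4650)²(4.191×10^-4)/(0.857 m) = 1.329×10^-2 H.

L ≈ 13.3 mH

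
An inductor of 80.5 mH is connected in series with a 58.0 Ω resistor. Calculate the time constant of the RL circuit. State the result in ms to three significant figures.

τ ≈ 1.39 ms

τ = L/R = (8.050×10^-2 H)/(58.0 Ω) = 1.388×10^-3 s.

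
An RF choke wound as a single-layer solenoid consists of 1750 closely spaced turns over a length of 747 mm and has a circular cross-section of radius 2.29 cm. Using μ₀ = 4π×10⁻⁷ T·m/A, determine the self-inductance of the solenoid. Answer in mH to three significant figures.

L ≈ 8.49 mH

A = πr² = π(2.290×10^-2 m)² = 1.647×10^-3 m².
For a long solenoid, L = μ₀N²A/ℓ.
L = (4π×10⁻⁷)(1750)²(1.647×10^-3)/(0.747 m) = 8.488×10^-3 H.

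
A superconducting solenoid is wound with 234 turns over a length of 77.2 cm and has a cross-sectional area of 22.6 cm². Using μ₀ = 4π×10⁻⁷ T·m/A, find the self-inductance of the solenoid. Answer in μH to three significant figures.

L ≈ 201 μH

A = 22.6 cm² = 2.260×10^-3 m².
For a long solenoid, L = μ₀N²A/ℓ.
L = (4π×10⁻⁷)(234)²(2.260×10^-3)/(0.772 m) = 2.014×10^-4 H.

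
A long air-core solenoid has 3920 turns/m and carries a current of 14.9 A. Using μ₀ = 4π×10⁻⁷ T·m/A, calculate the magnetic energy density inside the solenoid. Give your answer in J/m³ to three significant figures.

u ≈ 2140 J/m³

B = μ₀nI = (4π×10⁻⁷)(3.920×10^3)(14.9) = 7.340×10^-2 T.
u = B²/(2μ₀) = (7.340×10^-2)²/(2×4π×10⁻⁷) = 2.144×10^3 J/m³.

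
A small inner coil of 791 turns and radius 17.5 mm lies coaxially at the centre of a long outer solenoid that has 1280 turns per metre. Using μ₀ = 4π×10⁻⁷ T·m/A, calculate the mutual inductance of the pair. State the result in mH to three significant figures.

M ≈ 1.22 mH

The outer solenoid produces a uniform field B₁ = μ₀n₁I₁ across the inner coil,
so the flux linkage is N₂Φ = N₂B₁A₂ = μ₀n₁N₂A₂·I₁, giving M = μ₀n₁N₂A₂.
A₂ = πr² = π(1.750×10^-2 m)² = 9.621×10^-4 m².
M = (4π×10⁻⁷)(1280)(791)(9.621×10^-4) = 1.224×10^-3 H.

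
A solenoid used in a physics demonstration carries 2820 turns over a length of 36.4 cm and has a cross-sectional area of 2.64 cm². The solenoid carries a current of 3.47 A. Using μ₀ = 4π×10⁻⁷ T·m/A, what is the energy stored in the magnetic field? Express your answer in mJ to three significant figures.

A = 2.64 cm² = 2.640×10^-4 m².
L = μ₀N²A/ℓ = (4π×10⁻⁷)(2820)²(2.640×10^-4)/(0.364) = 7.248×10^-3 H.
U = ½LI² = ½(7.248×10^-3)(3.47)² = 4.364×10^-2 J.

U ≈ 43.6 mJ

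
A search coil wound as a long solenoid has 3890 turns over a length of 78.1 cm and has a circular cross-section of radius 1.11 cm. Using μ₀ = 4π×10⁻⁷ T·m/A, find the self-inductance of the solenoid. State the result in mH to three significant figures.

L ≈ 9.42 mH

A = πr² = π(1.110×10^-2 m)² = 3.871×10^-4 m².
For a long solenoid, L = μ₀N²A/ℓ.
L = (4π×10⁻⁷)(3890)²(3.871×10^-4)/(0.781 m) = 9.424×10^-3 H.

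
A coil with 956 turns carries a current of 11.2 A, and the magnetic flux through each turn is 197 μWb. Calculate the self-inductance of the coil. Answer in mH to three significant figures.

Self-inductance is defined by L = NΦ_B/I (flux linkage over current).
L = (956)(1.970×10^-4 Wb)/(11.2 A) = 1.682×10^-2 H.

L ≈ 16.8 mH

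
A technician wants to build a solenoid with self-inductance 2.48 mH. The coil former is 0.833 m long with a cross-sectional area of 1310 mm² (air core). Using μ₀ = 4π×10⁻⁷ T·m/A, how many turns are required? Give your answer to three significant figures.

A = 1310 mm² = 1.310×10^-3 m².
From L = μ₀N²A/ℓ, N = √(Lℓ / (μ₀A)).
N = √[(2.480×10^-3)(0.833) / ((4π×10⁻⁷)×1.310×10^-3)] = √(1.2549×10^6) ≈ 1120.2.

N ≈ 1120 turns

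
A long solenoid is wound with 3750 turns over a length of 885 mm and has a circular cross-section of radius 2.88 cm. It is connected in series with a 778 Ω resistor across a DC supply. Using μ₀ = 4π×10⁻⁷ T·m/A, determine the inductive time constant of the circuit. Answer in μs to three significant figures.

τ ≈ 66.9 μs

A = πr² = π(2.880×10^-2 m)² = 2.606×10^-3 m².
L = μ₀N²A/ℓ = (4π×10⁻⁷)(3750)²(2.606×10^-3)/(0.885) = 5.203×10^-2 H.
τ = L/R = (5.203×10^-2)/(778) = 6.688×10^-5 s.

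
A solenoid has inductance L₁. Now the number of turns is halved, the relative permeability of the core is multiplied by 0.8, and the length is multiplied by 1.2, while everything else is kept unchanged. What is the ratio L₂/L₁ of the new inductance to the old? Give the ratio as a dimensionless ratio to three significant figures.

For a solenoid, L ∝ μᵣN²A/ℓ.
L₂/L₁ = (0.5)^2 × (0.8) × (1.2)^-1 = 0.167.

L₂/L₁ = 0.167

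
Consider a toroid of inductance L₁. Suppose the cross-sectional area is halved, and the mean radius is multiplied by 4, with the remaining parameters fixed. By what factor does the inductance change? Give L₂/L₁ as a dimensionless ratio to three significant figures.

For a toroid, L ∝ μᵣN²A/R.
L₂/L₁ = (0.5) × (4)^-1 = 0.125.

L₂/L₁ = 0.125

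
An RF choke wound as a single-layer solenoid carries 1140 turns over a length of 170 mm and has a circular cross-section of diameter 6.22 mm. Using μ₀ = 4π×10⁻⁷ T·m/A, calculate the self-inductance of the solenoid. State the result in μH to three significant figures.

L ≈ 292 μH

A = π(d/2)² = π(3.110×10^-3 m)² = 3.039×10^-5 m².
For a long solenoid, L = μ₀N²A/ℓ.
L = (4π×10⁻⁷)(1140)²(3.039×10^-5)/(0.17 m) = 2.919×10^-4 H.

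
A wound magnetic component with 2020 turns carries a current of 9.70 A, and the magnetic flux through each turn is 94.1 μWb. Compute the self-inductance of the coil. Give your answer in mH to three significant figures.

Self-inductance is defined by L = NΦ_B/I (flux linkage over current).
L = (2020)(9.410×10^-5 Wb)/(9.70 A) = 1.960×10^-2 H.

L ≈ 19.6 mH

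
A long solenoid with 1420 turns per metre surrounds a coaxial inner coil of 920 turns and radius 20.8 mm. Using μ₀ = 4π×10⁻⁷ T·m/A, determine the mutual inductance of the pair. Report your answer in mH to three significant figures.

The outer solenoid produces a uniform field B₁ = μ₀n₁I₁ across the inner coil,
so the flux linkage is N₂Φ = N₂B₁A₂ = μ₀n₁N₂A₂·I₁, giving M = μ₀n₁N₂A₂.
A₂ = πr² = π(2.080×10^-2 m)² = 1.359×10^-3 m².
M = (4π×10⁻⁷)(1420)(920)(1.359×10^-3) = 2.231×10^-3 H.

M ≈ 2.23 mH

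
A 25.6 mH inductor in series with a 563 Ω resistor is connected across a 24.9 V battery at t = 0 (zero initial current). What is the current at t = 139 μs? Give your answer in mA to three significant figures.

I ≈ 42.1 mA

τ = L/R = 2.560×10^-2/563 = 4.547×10^-5 s; final current I_∞ = ε/R = 24.9/563 = 4.423×10^-2 A.
I(t) = I_∞(1 − e^(−t/τ)) with t/τ = 3.057.
I = (4.423×10^-2)(1 − e^(−3.057)) = 4.2147×10^-2 A.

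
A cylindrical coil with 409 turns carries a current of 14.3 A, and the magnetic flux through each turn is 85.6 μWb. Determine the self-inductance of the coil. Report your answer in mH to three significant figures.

L ≈ 2.45 mH

Self-inductance is defined by L = NΦ_B/I (flux linkage over current).
L = (409)(8.560×10^-5 Wb)/(14.3 A) = 2.448×10^-3 H.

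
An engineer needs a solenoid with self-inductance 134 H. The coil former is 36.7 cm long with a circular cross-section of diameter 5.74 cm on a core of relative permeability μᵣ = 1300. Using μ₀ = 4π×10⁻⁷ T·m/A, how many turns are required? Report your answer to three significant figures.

A = π(d/2)² = π(2.870×10^-2 m)² = 2.588×10^-3 m².
From L = μ₀μᵣN²A/ℓ, N = √(Lℓ / (μ₀μᵣA)).
N = √[(134)(0.367) / ((4π×10⁻⁷)(1300)×2.588×10^-3)] = √(1.163×10^7) ≈ 3410.8.

N ≈ 3410 turns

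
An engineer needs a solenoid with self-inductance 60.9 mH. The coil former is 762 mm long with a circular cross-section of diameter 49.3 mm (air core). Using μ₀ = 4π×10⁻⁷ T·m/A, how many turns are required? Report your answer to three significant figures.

A = π(d/2)² = π(2.465×10^-2 m)² = 1.909×10^-3 m².
From L = μ₀N²A/ℓ, N = √(Lℓ / (μ₀A)).
N = √[(6.090×10^-2)(0.762) / ((4π×10⁻⁷)×1.909×10^-3)] = √(1.9345×10^7) ≈ 4398.3.

N ≈ 4400 turns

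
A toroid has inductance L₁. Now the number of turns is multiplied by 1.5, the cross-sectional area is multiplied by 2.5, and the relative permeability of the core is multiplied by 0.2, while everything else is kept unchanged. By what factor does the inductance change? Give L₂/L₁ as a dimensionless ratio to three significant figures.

For a toroid, L ∝ μᵣN²A/R.
L₂/L₁ = (1.5)^2 × (2.5) × (0.2) = 1.13.

L₂/L₁ = 1.13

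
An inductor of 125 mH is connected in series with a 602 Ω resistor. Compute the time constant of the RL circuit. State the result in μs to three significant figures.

τ = L/R = (0.125 H)/(602 Ω) = 2.076×10^-4 s.

τ ≈ 208 μs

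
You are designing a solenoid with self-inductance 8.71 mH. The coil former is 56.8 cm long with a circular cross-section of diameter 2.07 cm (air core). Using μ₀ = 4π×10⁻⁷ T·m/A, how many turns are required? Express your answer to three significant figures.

N ≈ 3420 turns

A = π(d/2)² = π(1.035×10^-2 m)² = 3.365×10^-4 m².
From L = μ₀N²A/ℓ, N = √(Lℓ / (μ₀A)).
N = √[(8.710×10^-3)(0.568) / ((4π×10⁻⁷)×3.365×10^-4)] = √(1.170×10^7) ≈ 3420.3.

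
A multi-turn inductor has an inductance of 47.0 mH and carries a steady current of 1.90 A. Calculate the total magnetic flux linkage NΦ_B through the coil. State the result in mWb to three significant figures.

NΦ_B ≈ 89.3 mWb

From L = NΦ_B/I, the flux linkage is NΦ_B = LI.
NΦ_B = (4.700×10^-2 H)(1.90 A) = 8.930×10^-2 Wb.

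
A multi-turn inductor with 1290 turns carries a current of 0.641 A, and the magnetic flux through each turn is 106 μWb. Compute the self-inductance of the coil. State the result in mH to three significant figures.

Self-inductance is defined by L = NΦ_B/I (flux linkage over current).
L = (1290)(1.060×10^-4 Wb)/(0.641 A) = 0.2133 H.

L ≈ 213 mH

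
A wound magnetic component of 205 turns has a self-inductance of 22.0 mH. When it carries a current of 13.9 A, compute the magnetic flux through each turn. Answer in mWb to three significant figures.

From L = NΦ_B/I, the flux per turn is Φ_B = LI/N.
Φ_B = (2.200×10^-2 H)(13.9 A)/205 = 1.492×10^-3 Wb.

Φ_B ≈ 1.49 mWb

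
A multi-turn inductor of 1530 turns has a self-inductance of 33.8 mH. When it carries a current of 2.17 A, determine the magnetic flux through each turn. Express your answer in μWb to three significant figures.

From L = NΦ_B/I, the flux per turn is Φ_B = LI/N.
Φ_B = (3.380×10^-2 H)(2.17 A)/1530 = 4.794×10^-5 Wb.

Φ_B ≈ 47.9 μWb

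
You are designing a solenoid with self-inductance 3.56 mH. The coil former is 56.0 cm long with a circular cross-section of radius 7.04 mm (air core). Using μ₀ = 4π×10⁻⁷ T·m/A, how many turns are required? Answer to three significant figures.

N ≈ 3190 turns

A = πr² = π(7.040×10^-3 m)² = 1.557×10^-4 m².
From L = μ₀N²A/ℓ, N = √(Lℓ / (μ₀A)).
N = √[(3.560×10^-3)(0.56) / ((4π×10⁻⁷)×1.557×10^-4)] = √(1.019×10^7) ≈ 3192.0.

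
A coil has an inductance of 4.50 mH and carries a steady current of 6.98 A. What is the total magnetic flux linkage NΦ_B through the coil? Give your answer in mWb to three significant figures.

From L = NΦ_B/I, the flux linkage is NΦ_B = LI.
NΦ_B = (4.500×10^-3 H)(6.98 A) = 3.141×10^-2 Wb.

NΦ_B ≈ 31.4 mWb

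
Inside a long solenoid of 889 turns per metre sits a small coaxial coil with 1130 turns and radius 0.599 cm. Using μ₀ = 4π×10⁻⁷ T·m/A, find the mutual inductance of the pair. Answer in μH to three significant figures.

M ≈ 142 μH

The outer solenoid produces a uniform field B₁ = μ₀n₁I₁ across the inner coil,
so the flux linkage is N₂Φ = N₂B₁A₂ = μ₀n₁N₂A₂·I₁, giving M = μ₀n₁N₂A₂.
A₂ = πr² = π(5.990×10^-3 m)² = 1.127×10^-4 m².
M = (4π×10⁻⁷)(889)(1130)(1.127×10^-4) = 1.423×10^-4 H.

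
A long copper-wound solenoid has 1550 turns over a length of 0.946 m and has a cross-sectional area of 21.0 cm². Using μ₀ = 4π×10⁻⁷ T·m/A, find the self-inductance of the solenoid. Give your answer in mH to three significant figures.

L ≈ 6.70 mH

A = 21.0 cm² = 2.100×10^-3 m².
For a long solenoid, L = μ₀N²A/ℓ.
L = (4π×10⁻⁷)(1550)²(2.100×10^-3)/(0.946 m) = 6.702×10^-3 H.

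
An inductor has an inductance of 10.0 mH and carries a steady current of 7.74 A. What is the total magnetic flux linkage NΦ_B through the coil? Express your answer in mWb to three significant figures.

NΦ_B ≈ 77.4 mWb

From L = NΦ_B/I, the flux linkage is NΦ_B = LI.
NΦ_B = (1.000×10^-2 H)(7.74 A) = 7.740×10^-2 Wb.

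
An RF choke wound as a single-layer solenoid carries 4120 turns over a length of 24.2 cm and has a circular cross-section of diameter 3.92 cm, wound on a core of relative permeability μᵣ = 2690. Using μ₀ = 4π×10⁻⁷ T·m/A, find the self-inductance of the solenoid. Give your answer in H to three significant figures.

A = π(d/2)² = π(1.960×10^-2 m)² = 1.207×10^-3 m².
For a long solenoid, L = μ₀μᵣN²A/ℓ.
L = (4π×10⁻⁷)(2690)(4120)²(1.207×10^-3)/(0.242 m) = 286.2 H.

L ≈ 286 H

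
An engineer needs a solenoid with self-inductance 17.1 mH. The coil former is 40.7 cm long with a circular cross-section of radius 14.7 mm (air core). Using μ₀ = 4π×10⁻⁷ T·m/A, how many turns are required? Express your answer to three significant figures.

A = πr² = π(1.470×10^-2 m)² = 6.789×10^-4 m².
From L = μ₀N²A/ℓ, N = √(Lℓ / (μ₀A)).
N = √[(1.710×10^-2)(0.407) / ((4π×10⁻⁷)×6.789×10^-4)] = √(8.158×10^6) ≈ 2856.3.

N ≈ 2860 turns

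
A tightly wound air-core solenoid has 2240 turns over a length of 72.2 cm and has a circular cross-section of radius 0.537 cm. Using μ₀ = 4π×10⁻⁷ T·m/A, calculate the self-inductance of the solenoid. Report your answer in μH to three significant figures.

A = πr² = π(5.370×10^-3 m)² = 9.059×10^-5 m².
For a long solenoid, L = μ₀N²A/ℓ.
L = (4π×10⁻⁷)(2240)²(9.059×10^-5)/(0.722 m) = 7.912×10^-4 H.

L ≈ 791 μH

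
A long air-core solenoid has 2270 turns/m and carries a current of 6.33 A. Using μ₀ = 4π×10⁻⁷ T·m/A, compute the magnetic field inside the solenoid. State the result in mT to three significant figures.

B ≈ 18.1 mT

Inside a long solenoid, B = μ₀nI.
B = (4π×10⁻⁷)(2.270×10^3 m⁻¹)(6.33 A) = 1.806×10^-2 T.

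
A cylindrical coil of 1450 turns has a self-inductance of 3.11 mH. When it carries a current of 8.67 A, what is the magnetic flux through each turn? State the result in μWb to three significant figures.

From L = NΦ_B/I, the flux per turn is Φ_B = LI/N.
Φ_B = (3.110×10^-3 H)(8.67 A)/1450 = 1.860×10^-5 Wb.

Φ_B ≈ 18.6 μWb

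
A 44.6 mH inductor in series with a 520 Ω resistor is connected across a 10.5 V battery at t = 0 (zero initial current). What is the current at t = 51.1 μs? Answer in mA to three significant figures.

I ≈ 9.06 mA

τ = L/R = 4.460×10^-2/520 = 8.577×10^-5 s; final current I_∞ = ε/R = 10.5/520 = 2.019×10^-2 A.
I(t) = I_∞(1 − e^(−t/τ)) with t/τ = 0.596.
I = (2.019×10^-2)(1 − e^(−0.596)) = 9.064×10^-3 A.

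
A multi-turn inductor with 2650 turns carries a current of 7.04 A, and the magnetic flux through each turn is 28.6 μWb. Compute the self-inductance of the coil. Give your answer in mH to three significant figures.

Self-inductance is defined by L = NΦ_B/I (flux linkage over current).
L = (2650)(2.860×10^-5 Wb)/(7.04 A) = 1.077×10^-2 H.

L ≈ 10.8 mH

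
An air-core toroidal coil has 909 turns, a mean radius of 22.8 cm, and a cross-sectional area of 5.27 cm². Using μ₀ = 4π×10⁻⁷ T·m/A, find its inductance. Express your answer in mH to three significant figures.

L ≈ 0.382 mH

For a thin toroid, L = μ₀N²A/(2πR).
L = (4π×10⁻⁷)(909)²(5.270×10^-4) / (2π×0.228 m) = 3.820×10^-4 H.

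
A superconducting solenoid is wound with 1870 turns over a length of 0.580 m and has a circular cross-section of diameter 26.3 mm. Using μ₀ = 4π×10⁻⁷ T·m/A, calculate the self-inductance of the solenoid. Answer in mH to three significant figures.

L ≈ 4.12 mH

A = π(d/2)² = π(1.315×10^-2 m)² = 5.433×10^-4 m².
For a long solenoid, L = μ₀N²A/ℓ.
L = (4π×10⁻⁷)(1870)²(5.433×10^-4)/(0.58 m) = 4.116×10^-3 H.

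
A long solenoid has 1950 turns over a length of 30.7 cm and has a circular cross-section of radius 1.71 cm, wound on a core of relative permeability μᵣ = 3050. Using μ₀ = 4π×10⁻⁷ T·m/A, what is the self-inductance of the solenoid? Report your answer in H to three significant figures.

L ≈ 43.6 H

A = πr² = π(1.710×10^-2 m)² = 9.186×10^-4 m².
For a long solenoid, L = μ₀μᵣN²A/ℓ.
L = (4π×10⁻⁷)(3050)(1950)²(9.186×10^-4)/(0.307 m) = 43.61 H.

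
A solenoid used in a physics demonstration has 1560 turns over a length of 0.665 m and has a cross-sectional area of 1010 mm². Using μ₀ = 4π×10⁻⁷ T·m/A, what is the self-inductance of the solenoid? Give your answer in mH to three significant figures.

L ≈ 4.64 mH

A = 1010 mm² = 1.010×10^-3 m².
For a long solenoid, L = μ₀N²A/ℓ.
L = (4π×10⁻⁷)(1560)²(1.010×10^-3)/(0.665 m) = 4.6447×10^-3 H.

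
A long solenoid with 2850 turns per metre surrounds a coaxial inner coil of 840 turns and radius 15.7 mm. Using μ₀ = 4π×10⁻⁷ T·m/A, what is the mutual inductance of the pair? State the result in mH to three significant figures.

M ≈ 2.33 mH

The outer solenoid produces a uniform field B₁ = μ₀n₁I₁ across the inner coil,
so the flux linkage is N₂Φ = N₂B₁A₂ = μ₀n₁N₂A₂·I₁, giving M = μ₀n₁N₂A₂.
A₂ = πr² = π(1.570×10^-2 m)² = 7.744×10^-4 m².
M = (4π×10⁻⁷)(2850)(840)(7.744×10^-4) = 2.330×10^-3 H.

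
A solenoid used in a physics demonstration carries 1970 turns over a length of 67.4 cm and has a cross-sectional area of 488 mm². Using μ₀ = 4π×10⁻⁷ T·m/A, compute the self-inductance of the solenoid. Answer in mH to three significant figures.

A = 488 mm² = 4.880×10^-4 m².
For a long solenoid, L = μ₀N²A/ℓ.
L = (4π×10⁻⁷)(1970)²(4.880×10^-4)/(0.674 m) = 3.531×10^-3 H.

L ≈ 3.53 mH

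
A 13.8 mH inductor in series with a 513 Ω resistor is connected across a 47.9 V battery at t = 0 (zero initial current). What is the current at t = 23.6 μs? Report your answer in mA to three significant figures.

τ = L/R = 1.380×10^-2/513 = 2.690×10^-5 s; final current I_∞ = ε/R = 47.9/513 = 9.337×10^-2 A.
I(t) = I_∞(1 − e^(−t/τ)) with t/τ = 0.877.
I = (9.337×10^-2)(1 − e^(−0.877)) = 5.454×10^-2 A.

I ≈ 54.5 mA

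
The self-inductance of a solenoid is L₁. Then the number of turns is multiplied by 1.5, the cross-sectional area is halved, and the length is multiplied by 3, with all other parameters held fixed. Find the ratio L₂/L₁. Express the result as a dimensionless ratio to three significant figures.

L₂/L₁ = 0.375

For a solenoid, L ∝ μᵣN²A/ℓ.
L₂/L₁ = (1.5)^2 × (0.5) × (3)^-1 = 0.375.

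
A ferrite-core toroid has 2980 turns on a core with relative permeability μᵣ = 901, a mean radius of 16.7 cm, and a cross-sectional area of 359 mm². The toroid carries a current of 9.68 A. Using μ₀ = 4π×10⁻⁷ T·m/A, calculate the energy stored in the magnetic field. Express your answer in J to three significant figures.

U ≈ 161 J

L = μ₀μᵣN²A/(2πR) = (4π×10⁻⁷)(901)(2980)²(3.590×10^-4)/(2π×0.167) = 3.44 H.
U = ½LI² = ½(3.44)(9.68)² = 161.2 J.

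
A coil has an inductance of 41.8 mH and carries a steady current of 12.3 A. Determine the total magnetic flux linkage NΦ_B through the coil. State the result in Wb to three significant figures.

NΦ_B ≈ 0.514 Wb

From L = NΦ_B/I, the flux linkage is NΦ_B = LI.
NΦ_B = (4.180×10^-2 H)(12.3 A) = 0.5141 Wb.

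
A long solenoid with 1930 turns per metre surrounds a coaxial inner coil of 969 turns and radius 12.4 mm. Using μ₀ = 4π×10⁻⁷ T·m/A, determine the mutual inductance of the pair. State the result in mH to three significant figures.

M ≈ 1.14 mH

The outer solenoid produces a uniform field B₁ = μ₀n₁I₁ across the inner coil,
so the flux linkage is N₂Φ = N₂B₁A₂ = μ₀n₁N₂A₂·I₁, giving M = μ₀n₁N₂A₂.
A₂ = πr² = π(1.240×10^-2 m)² = 4.831×10^-4 m².
M = (4π×10⁻⁷)(1930)(969)(4.831×10^-4) = 1.135×10^-3 H.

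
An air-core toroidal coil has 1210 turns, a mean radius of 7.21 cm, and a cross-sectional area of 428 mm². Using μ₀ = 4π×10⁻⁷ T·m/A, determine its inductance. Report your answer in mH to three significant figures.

L ≈ 1.74 mH

For a thin toroid, L = μ₀N²A/(2πR).
L = (4π×10⁻⁷)(1210)²(4.280×10^-4) / (2π×7.210×10^-2 m) = 1.738×10^-3 H.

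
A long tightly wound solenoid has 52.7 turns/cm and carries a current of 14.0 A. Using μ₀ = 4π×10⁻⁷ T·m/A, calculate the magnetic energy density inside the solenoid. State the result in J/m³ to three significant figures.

u ≈ 3420 J/m³

B = μ₀nI = (4π×10⁻⁷)(5.270×10^3)(14.0) = 9.271×10^-2 T.
u = B²/(2μ₀) = (9.271×10^-2)²/(2×4π×10⁻⁷) = 3.420×10^3 J/m³.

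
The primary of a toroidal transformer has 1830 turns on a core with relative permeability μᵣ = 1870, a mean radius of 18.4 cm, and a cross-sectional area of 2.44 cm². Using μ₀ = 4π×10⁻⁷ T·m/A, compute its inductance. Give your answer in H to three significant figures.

For a thin toroid, L = μ₀μᵣN²A/(2πR).
L = (4π×10⁻⁷)(1870)(1830)²(2.440×10^-4) / (2π×0.184 m) = 1.661 H.

L ≈ 1.66 H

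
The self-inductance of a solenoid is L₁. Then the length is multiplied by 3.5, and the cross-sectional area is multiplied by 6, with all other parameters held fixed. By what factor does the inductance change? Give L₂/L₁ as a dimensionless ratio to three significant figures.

For a solenoid, L ∝ μᵣN²A/ℓ.
L₂/L₁ = (3.5)^-1 × (6) = 1.71.

L₂/L₁ = 1.71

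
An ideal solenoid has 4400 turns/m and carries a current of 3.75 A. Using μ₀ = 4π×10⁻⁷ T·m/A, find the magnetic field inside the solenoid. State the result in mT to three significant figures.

B ≈ 20.7 mT

Inside a long solenoid, B = μ₀nI.
B = (4π×10⁻⁷)(4.400×10^3 m⁻¹)(3.75 A) = 2.073×10^-2 T.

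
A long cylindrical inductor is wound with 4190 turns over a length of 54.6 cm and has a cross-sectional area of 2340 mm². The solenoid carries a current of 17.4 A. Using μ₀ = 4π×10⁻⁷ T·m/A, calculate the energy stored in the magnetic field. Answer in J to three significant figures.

A = 2340 mm² = 2.340×10^-3 m².
L = μ₀N²A/ℓ = (4π×10⁻⁷)(4190)²(2.340×10^-3)/(0.546) = 9.45499×10^-2 H.
U = ½LI² = ½(9.45499×10^-2)(17.4)² = 14.31 J.

U ≈ 14.3 J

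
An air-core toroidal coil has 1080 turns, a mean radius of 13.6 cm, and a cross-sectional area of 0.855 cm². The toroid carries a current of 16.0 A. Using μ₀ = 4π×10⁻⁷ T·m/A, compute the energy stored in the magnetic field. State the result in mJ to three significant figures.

L = μ₀N²A/(2πR) = (4π×10⁻⁷)(1080)²(8.550×10^-5)/(2π×0.136) = 1.467×10^-4 H.
U = ½LI² = ½(1.467×10^-4)(16.0)² = 1.877×10^-2 J.

U ≈ 18.8 mJ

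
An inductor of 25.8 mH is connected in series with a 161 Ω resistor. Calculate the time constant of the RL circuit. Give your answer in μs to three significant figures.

τ = L/R = (2.580×10^-2 H)/(161 Ω) = 1.602×10^-4 s.

τ ≈ 160 μs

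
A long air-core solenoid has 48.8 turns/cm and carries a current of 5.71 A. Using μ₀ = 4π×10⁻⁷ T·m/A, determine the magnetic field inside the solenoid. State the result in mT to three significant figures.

B ≈ 35.0 mT

Inside a long solenoid, B = μ₀nI.
B = (4π×10⁻⁷)(4.880×10^3 m⁻¹)(5.71 A) = 3.502×10^-2 T.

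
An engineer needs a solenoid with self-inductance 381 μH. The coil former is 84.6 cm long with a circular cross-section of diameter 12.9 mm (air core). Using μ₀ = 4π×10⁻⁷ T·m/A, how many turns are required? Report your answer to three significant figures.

A = π(d/2)² = π(6.450×10^-3 m)² = 1.307×10^-4 m².
From L = μ₀N²A/ℓ, N = √(Lℓ / (μ₀A)).
N = √[(3.810×10^-4)(0.846) / ((4π×10⁻⁷)×1.307×10^-4)] = √(1.963×10^6) ≈ 1400.9.

N ≈ 1400 turns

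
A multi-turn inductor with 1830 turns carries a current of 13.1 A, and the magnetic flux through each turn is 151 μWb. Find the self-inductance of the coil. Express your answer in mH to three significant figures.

L ≈ 21.1 mH

Self-inductance is defined by L = NΦ_B/I (flux linkage over current).
L = (1830)(1.510×10^-4 Wb)/(13.1 A) = 2.109×10^-2 H.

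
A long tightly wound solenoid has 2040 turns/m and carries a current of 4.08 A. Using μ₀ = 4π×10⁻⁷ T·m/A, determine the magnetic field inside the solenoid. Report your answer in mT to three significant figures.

Inside a long solenoid, B = μ₀nI.
B = (4π×10⁻⁷)(2.040×10^3 m⁻¹)(4.08 A) = 1.046×10^-2 T.

B ≈ 10.5 mT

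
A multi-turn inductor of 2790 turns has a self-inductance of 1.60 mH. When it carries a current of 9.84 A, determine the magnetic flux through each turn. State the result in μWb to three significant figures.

From L = NΦ_B/I, the flux per turn is Φ_B = LI/N.
Φ_B = (1.600×10^-3 H)(9.84 A)/2790 = 5.643×10^-6 Wb.

Φ_B ≈ 5.64 μWb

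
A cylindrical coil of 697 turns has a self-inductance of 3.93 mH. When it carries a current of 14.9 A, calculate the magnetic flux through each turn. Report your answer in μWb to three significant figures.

Φ_B ≈ 84.0 μWb

From L = NΦ_B/I, the flux per turn is Φ_B = LI/N.
Φ_B = (3.930×10^-3 H)(14.9 A)/697 = 8.401×10^-5 Wb.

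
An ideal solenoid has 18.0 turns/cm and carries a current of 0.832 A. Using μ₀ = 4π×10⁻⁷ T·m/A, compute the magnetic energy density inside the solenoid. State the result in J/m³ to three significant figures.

B = μ₀nI = (4π×10⁻⁷)(1.800×10^3)(0.832) = 1.882×10^-3 T.
u = B²/(2μ₀) = (1.882×10^-3)²/(2×4π×10⁻⁷) = 1.409 J/m³.

u ≈ 1.41 J/m³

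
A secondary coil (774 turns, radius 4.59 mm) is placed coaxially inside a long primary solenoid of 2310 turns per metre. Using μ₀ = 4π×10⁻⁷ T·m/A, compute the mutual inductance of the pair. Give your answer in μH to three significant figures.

M ≈ 149 μH

The outer solenoid produces a uniform field B₁ = μ₀n₁I₁ across the inner coil,
so the flux linkage is N₂Φ = N₂B₁A₂ = μ₀n₁N₂A₂·I₁, giving M = μ₀n₁N₂A₂.
A₂ = πr² = π(4.590×10^-3 m)² = 6.619×10^-5 m².
M = (4π×10⁻⁷)(2310)(774)(6.619×10^-5) = 1.487×10^-4 H.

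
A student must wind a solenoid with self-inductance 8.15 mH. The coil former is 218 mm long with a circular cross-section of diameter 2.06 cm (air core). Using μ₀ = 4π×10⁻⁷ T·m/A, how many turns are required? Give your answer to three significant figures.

A = π(d/2)² = π(1.030×10^-2 m)² = 3.333×10^-4 m².
From L = μ₀N²A/ℓ, N = √(Lℓ / (μ₀A)).
N = √[(8.150×10^-3)(0.218) / ((4π×10⁻⁷)×3.333×10^-4)] = √(4.242×10^6) ≈ 2059.6.

N ≈ 2060 turns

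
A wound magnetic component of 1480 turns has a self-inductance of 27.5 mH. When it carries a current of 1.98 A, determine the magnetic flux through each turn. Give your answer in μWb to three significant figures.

Φ_B ≈ 36.8 μWb

From L = NΦ_B/I, the flux per turn is Φ_B = LI/N.
Φ_B = (2.750×10^-2 H)(1.98 A)/1480 = 3.679×10^-5 Wb.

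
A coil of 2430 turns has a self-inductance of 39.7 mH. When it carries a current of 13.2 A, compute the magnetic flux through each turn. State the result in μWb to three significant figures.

From L = NΦ_B/I, the flux per turn is Φ_B = LI/N.
Φ_B = (3.970×10^-2 H)(13.2 A)/2430 = 2.157×10^-4 Wb.

Φ_B ≈ 216 μWb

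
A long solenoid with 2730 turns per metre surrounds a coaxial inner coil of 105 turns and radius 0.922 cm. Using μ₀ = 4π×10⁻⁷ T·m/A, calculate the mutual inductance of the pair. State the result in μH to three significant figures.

M ≈ 96.2 μH

The outer solenoid produces a uniform field B₁ = μ₀n₁I₁ across the inner coil,
so the flux linkage is N₂Φ = N₂B₁A₂ = μ₀n₁N₂A₂·I₁, giving M = μ₀n₁N₂A₂.
A₂ = πr² = π(9.220×10^-3 m)² = 2.671×10^-4 m².
M = (4π×10⁻⁷)(2730)(105)(2.671×10^-4) = 9.620×10^-5 H.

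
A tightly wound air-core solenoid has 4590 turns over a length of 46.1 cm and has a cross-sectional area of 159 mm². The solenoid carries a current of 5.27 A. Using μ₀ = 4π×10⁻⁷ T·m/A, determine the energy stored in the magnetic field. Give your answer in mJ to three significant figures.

A = 159 mm² = 1.590×10^-4 m².
L = μ₀N²A/ℓ = (4π×10⁻⁷)(4590)²(1.590×10^-4)/(0.461) = 9.131×10^-3 H.
U = ½LI² = ½(9.131×10^-3)(5.27)² = 0.1268 J.

U ≈ 127 mJ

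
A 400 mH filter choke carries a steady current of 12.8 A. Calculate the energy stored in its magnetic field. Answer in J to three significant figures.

Stored magnetic energy: U = ½LI².
U = ½(0.4 H)(12.8 A)² = 32.77 J.

U ≈ 32.8 J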